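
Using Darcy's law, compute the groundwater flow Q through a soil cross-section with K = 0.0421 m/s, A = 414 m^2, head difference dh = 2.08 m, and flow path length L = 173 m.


Darcy's law: Q = K * A * i, where i = dh/L.
Hydraulic gradient i = 2.08 / 173 = 0.012023.
Q = 0.0421 * 414 * 0.012023
  = 0.2096 m^3/s.

0.2096


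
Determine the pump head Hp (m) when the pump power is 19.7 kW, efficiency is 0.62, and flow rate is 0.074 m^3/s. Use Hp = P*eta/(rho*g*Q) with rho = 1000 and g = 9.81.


Pump head formula: Hp = P * eta / (rho * g * Q).
Numerator: P * eta = 19.7 * 1000 * 0.62 = 12214.0 W.
Denominator: rho * g * Q = 1000 * 9.81 * 0.074 = 725.94.
Hp = 12214.0 / 725.94 = 16.83 m.

16.83


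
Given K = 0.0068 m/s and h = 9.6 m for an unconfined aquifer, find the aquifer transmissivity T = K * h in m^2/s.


Transmissivity is defined as T = K * h.
T = 0.0068 * 9.6
  = 0.0653 m^2/s.

0.0653


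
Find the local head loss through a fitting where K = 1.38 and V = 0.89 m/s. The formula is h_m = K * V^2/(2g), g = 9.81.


Minor loss formula: h_m = K * V^2/(2g).
V^2 = 0.89^2 = 0.7921.
V^2/(2g) = 0.7921 / 19.62 = 0.0404 m.
h_m = 1.38 * 0.0404 = 0.0557 m.

0.0557


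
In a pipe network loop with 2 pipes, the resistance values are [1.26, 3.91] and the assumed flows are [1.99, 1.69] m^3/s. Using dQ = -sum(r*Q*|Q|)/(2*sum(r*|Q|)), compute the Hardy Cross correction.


Numerator terms (r*Q*|Q|): 1.26*1.99*|1.99| = 4.9897; 3.91*1.69*|1.69| = 11.1674.
Sum of numerator = 16.1571.
Denominator terms (r*|Q|): 1.26*|1.99| = 2.5074; 3.91*|1.69| = 6.6079.
2 * sum of denominator = 2 * 9.1153 = 18.2306.
dQ = -16.1571 / 18.2306 = -0.8863 m^3/s.

-0.8863


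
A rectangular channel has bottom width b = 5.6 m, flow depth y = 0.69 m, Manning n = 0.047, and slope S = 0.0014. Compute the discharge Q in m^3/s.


For a rectangular channel, the cross-sectional area A = b * y = 5.6 * 0.69 = 3.86 m^2.
The wetted perimeter P = b + 2y = 5.6 + 2*0.69 = 6.98 m.
Hydraulic radius R = A/P = 3.86/6.98 = 0.5536 m.
Velocity V = (1/n)*R^(2/3)*S^(1/2) = (1/0.047)*0.5536^(2/3)*0.0014^(1/2) = 0.5367 m/s.
Discharge Q = A * V = 3.86 * 0.5367 = 2.074 m^3/s.

2.074


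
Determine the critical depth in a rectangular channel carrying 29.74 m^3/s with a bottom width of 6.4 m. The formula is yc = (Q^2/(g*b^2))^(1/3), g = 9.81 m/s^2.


Using yc = (Q^2 / (g * b^2))^(1/3):
Q^2 = 29.74^2 = 884.47.
g * b^2 = 9.81 * 6.4^2 = 9.81 * 40.96 = 401.82.
Q^2 / (g*b^2) = 884.47 / 401.82 = 2.2012.
yc = 2.2012^(1/3) = 1.3008 m.

1.3008


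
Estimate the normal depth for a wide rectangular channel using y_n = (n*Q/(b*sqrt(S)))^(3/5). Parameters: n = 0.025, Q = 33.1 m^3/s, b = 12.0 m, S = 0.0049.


We use the wide-channel approximation y_n = (n*Q/(b*sqrt(S)))^(3/5).
sqrt(S) = sqrt(0.0049) = 0.07.
Numerator: n*Q = 0.025 * 33.1 = 0.8275.
Denominator: b*sqrt(S) = 12.0 * 0.07 = 0.84.
arg = 0.9851.
y_n = 0.9851^(3/5) = 0.991 m.

0.991


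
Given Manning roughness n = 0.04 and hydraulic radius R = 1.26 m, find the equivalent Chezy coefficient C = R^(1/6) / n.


The Chezy coefficient relates to Manning's n through C = R^(1/6) / n.
R^(1/6) = 1.26^(1/6) = 1.03927.
C = 1.03927 / 0.04 = 25.98 m^(1/2)/s.

25.98


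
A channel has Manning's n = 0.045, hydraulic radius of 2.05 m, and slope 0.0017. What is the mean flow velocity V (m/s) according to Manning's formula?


Manning's equation gives V = (1/n) * R^(2/3) * S^(1/2).
First, compute R^(2/3) = 2.05^(2/3) = 1.6137.
Next, S^(1/2) = 0.0017^(1/2) = 0.041231.
Then 1/n = 1/0.045 = 22.22.
V = 22.22 * 1.6137 * 0.041231 = 1.4786 m/s.

1.4786


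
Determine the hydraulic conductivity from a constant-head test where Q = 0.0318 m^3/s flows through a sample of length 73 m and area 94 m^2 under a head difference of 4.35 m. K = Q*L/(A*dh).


From K = Q*L / (A*dh):
Numerator: Q*L = 0.0318 * 73 = 2.3214.
Denominator: A*dh = 94 * 4.35 = 408.9.
K = 2.3214 / 408.9 = 0.005677 m/s.

0.005677


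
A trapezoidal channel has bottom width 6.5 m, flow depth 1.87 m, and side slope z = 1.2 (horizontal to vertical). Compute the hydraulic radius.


For a trapezoidal section with side slope z:
A = (b + z*y)*y = (6.5 + 1.2*1.87)*1.87 = 16.351 m^2.
P = b + 2*y*sqrt(1 + z^2) = 6.5 + 2*1.87*sqrt(1 + 1.2^2) = 12.342 m.
R = A/P = 16.351 / 12.342 = 1.3248 m.

1.3248


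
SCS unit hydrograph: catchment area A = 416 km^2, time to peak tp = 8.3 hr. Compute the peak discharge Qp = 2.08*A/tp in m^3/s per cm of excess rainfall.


SCS formula: Qp = 2.08 * A / tp.
Qp = 2.08 * 416 / 8.3
   = 865.28 / 8.3
   = 104.25 m^3/s per cm.

104.25


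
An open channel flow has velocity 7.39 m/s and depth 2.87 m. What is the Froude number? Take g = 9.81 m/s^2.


The Froude number is defined as Fr = V / sqrt(g*y).
g*y = 9.81 * 2.87 = 28.1547.
sqrt(g*y) = sqrt(28.1547) = 5.3061.
Fr = 7.39 / 5.3061 = 1.3927.

1.3927


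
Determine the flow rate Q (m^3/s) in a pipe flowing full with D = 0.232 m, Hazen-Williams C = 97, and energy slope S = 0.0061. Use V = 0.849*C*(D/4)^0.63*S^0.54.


For a full circular pipe, R = D/4 = 0.232/4 = 0.058 m.
V = 0.849 * 97 * 0.058^0.63 * 0.0061^0.54
  = 0.849 * 97 * 0.166326 * 0.063691
  = 0.8724 m/s.
Pipe area A = pi*D^2/4 = pi*0.232^2/4 = 0.0423 m^2.
Q = A * V = 0.0423 * 0.8724 = 0.0369 m^3/s.

0.0369


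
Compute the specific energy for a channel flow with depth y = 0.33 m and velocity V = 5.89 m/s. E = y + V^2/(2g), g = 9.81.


Specific energy E = y + V^2/(2g).
Velocity head = V^2/(2g) = 5.89^2 / (2*9.81) = 34.6921 / 19.62 = 1.7682 m.
E = 0.33 + 1.7682 = 2.0982 m.

2.0982


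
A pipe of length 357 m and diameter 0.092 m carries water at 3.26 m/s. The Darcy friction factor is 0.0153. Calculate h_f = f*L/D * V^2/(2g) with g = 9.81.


Darcy-Weisbach equation: h_f = f * (L/D) * V^2/(2g).
f * L/D = 0.0153 * 357/0.092 = 59.3707.
V^2/(2g) = 3.26^2 / (2*9.81) = 10.6276 / 19.62 = 0.5417 m.
h_f = 59.3707 * 0.5417 = 32.159 m.

32.159


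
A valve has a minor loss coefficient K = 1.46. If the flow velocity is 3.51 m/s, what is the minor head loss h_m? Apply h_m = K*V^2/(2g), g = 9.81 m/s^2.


Minor loss formula: h_m = K * V^2/(2g).
V^2 = 3.51^2 = 12.3201.
V^2/(2g) = 12.3201 / 19.62 = 0.6279 m.
h_m = 1.46 * 0.6279 = 0.9168 m.

0.9168


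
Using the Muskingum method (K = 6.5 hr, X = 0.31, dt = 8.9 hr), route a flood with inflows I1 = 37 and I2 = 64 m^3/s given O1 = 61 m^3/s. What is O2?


Muskingum coefficients:
denom = 2*K*(1-X) + dt = 2*6.5*(1-0.31) + 8.9 = 17.87.
C0 = (dt - 2*K*X)/denom = (8.9 - 2*6.5*0.31)/17.87 = 0.2725.
C1 = (dt + 2*K*X)/denom = (8.9 + 2*6.5*0.31)/17.87 = 0.7236.
C2 = (2*K*(1-X) - dt)/denom = 0.0039.
O2 = C0*I2 + C1*I1 + C2*O1
   = 0.2725*64 + 0.7236*37 + 0.0039*61
   = 44.45 m^3/s.

44.45


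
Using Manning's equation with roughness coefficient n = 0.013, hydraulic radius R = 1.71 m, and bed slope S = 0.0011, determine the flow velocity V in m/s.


Manning's equation gives V = (1/n) * R^(2/3) * S^(1/2).
First, compute R^(2/3) = 1.71^(2/3) = 1.43.
Next, S^(1/2) = 0.0011^(1/2) = 0.033166.
Then 1/n = 1/0.013 = 76.92.
V = 76.92 * 1.43 * 0.033166 = 3.6482 m/s.

3.6482


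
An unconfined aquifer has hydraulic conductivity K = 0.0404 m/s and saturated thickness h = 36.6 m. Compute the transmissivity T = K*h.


Transmissivity is defined as T = K * h.
T = 0.0404 * 36.6
  = 1.4786 m^2/s.

1.4786


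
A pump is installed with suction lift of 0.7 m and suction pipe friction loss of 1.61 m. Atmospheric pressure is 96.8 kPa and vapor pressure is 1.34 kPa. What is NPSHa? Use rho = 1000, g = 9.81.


NPSHa = p_atm/(rho*g) - z_s - hf_s - p_vap/(rho*g).
p_atm/(rho*g) = 96.8*1000 / (1000*9.81) = 9.867 m.
p_vap/(rho*g) = 1.34*1000 / (1000*9.81) = 0.137 m.
NPSHa = 9.867 - 0.7 - 1.61 - 0.137
      = 7.42 m.

7.42


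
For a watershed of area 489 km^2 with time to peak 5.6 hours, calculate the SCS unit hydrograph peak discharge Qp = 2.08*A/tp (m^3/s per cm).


SCS formula: Qp = 2.08 * A / tp.
Qp = 2.08 * 489 / 5.6
   = 1017.12 / 5.6
   = 181.63 m^3/s per cm.

181.63


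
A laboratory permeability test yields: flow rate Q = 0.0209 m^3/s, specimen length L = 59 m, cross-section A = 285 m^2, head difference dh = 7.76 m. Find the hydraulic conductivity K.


From K = Q*L / (A*dh):
Numerator: Q*L = 0.0209 * 59 = 1.2331.
Denominator: A*dh = 285 * 7.76 = 2211.6.
K = 1.2331 / 2211.6 = 0.000558 m/s.

0.000558


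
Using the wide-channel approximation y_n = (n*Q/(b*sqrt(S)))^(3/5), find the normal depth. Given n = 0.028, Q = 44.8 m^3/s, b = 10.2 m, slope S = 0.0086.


We use the wide-channel approximation y_n = (n*Q/(b*sqrt(S)))^(3/5).
sqrt(S) = sqrt(0.0086) = 0.092736.
Numerator: n*Q = 0.028 * 44.8 = 1.2544.
Denominator: b*sqrt(S) = 10.2 * 0.092736 = 0.945907.
arg = 1.3261.
y_n = 1.3261^(3/5) = 1.1845 m.

1.1845


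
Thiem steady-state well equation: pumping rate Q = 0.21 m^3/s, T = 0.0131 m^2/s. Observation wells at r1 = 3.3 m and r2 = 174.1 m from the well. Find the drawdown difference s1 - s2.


Thiem equation: s1 - s2 = Q/(2*pi*T) * ln(r2/r1).
ln(r2/r1) = ln(174.1/3.3) = 3.9657.
Q/(2*pi*T) = 0.21 / (2*pi*0.0131) = 0.21 / 0.0823 = 2.5513.
s1 - s2 = 2.5513 * 3.9657 = 10.1179 m.

10.1179


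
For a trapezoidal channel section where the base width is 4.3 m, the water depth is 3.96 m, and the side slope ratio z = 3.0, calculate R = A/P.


For a trapezoidal section with side slope z:
A = (b + z*y)*y = (4.3 + 3.0*3.96)*3.96 = 64.073 m^2.
P = b + 2*y*sqrt(1 + z^2) = 4.3 + 2*3.96*sqrt(1 + 3.0^2) = 29.345 m.
R = A/P = 64.073 / 29.345 = 2.1834 m.

2.1834


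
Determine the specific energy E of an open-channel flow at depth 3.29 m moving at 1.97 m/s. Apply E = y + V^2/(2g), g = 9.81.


Specific energy E = y + V^2/(2g).
Velocity head = V^2/(2g) = 1.97^2 / (2*9.81) = 3.8809 / 19.62 = 0.1978 m.
E = 3.29 + 0.1978 = 3.4878 m.

3.4878


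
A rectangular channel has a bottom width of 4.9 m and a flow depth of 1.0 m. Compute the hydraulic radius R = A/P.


For a rectangular section:
Flow area A = b * y = 4.9 * 1.0 = 4.9 m^2.
Wetted perimeter P = b + 2y = 4.9 + 2*1.0 = 6.9 m.
Hydraulic radius R = A/P = 4.9 / 6.9 = 0.7101 m.

0.7101


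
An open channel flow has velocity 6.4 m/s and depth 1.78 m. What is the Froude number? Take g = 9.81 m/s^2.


The Froude number is defined as Fr = V / sqrt(g*y).
g*y = 9.81 * 1.78 = 17.4618.
sqrt(g*y) = sqrt(17.4618) = 4.1787.
Fr = 6.4 / 4.1787 = 1.5316.

1.5316


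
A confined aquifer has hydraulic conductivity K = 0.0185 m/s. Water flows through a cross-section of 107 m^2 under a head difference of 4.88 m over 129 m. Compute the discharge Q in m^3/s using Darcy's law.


Darcy's law: Q = K * A * i, where i = dh/L.
Hydraulic gradient i = 4.88 / 129 = 0.037829.
Q = 0.0185 * 107 * 0.037829
  = 0.0749 m^3/s.

0.0749


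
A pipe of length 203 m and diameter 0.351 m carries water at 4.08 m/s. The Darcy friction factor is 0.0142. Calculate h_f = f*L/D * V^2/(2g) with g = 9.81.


Darcy-Weisbach equation: h_f = f * (L/D) * V^2/(2g).
f * L/D = 0.0142 * 203/0.351 = 8.2125.
V^2/(2g) = 4.08^2 / (2*9.81) = 16.6464 / 19.62 = 0.8484 m.
h_f = 8.2125 * 0.8484 = 6.968 m.

6.968


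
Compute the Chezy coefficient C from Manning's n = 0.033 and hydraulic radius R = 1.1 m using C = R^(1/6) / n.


The Chezy coefficient relates to Manning's n through C = R^(1/6) / n.
R^(1/6) = 1.1^(1/6) = 1.016012.
C = 1.016012 / 0.033 = 30.79 m^(1/2)/s.

30.79


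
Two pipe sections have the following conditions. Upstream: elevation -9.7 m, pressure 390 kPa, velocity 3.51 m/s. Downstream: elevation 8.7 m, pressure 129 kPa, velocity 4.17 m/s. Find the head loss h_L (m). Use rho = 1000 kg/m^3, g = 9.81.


Total head at each section: H = z + p/(rho*g) + V^2/(2g).
H1 = -9.7 + 390*1000/(1000*9.81) + 3.51^2/(2*9.81)
   = -9.7 + 39.755 + 0.6279
   = 30.683 m.
H2 = 8.7 + 129*1000/(1000*9.81) + 4.17^2/(2*9.81)
   = 8.7 + 13.15 + 0.8863
   = 22.736 m.
h_L = H1 - H2 = 30.683 - 22.736 = 7.947 m.

7.947


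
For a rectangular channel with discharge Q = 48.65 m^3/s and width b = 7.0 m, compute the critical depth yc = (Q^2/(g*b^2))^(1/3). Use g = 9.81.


Using yc = (Q^2 / (g * b^2))^(1/3):
Q^2 = 48.65^2 = 2366.82.
g * b^2 = 9.81 * 7.0^2 = 9.81 * 49.0 = 480.69.
Q^2 / (g*b^2) = 2366.82 / 480.69 = 4.9238.
yc = 4.9238^(1/3) = 1.7012 m.

1.7012


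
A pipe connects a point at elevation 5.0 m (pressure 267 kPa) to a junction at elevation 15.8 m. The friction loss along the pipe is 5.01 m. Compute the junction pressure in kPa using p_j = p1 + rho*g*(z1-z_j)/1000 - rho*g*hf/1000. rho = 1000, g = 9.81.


Junction pressure: p_j = p1 + rho*g*(z1 - z_j)/1000 - rho*g*hf/1000.
Elevation term = 1000*9.81*(5.0 - 15.8)/1000 = -105.948 kPa.
Friction term = 1000*9.81*5.01/1000 = 49.148 kPa.
p_j = 267 + -105.948 - 49.148 = 111.9 kPa.

111.9


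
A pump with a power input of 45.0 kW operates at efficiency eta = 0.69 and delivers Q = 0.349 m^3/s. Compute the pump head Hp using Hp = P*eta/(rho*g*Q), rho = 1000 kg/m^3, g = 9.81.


Pump head formula: Hp = P * eta / (rho * g * Q).
Numerator: P * eta = 45.0 * 1000 * 0.69 = 31050.0 W.
Denominator: rho * g * Q = 1000 * 9.81 * 0.349 = 3423.69.
Hp = 31050.0 / 3423.69 = 9.07 m.

9.07


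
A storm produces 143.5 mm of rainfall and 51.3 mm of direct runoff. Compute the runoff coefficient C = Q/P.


The runoff coefficient C = runoff depth / rainfall depth.
C = 51.3 / 143.5
  = 0.3575.

0.3575


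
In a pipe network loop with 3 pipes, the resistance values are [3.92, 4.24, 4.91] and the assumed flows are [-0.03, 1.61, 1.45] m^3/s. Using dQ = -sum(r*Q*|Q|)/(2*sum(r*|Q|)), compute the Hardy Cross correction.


Numerator terms (r*Q*|Q|): 3.92*-0.03*|-0.03| = -0.0035; 4.24*1.61*|1.61| = 10.9905; 4.91*1.45*|1.45| = 10.3233.
Sum of numerator = 21.3103.
Denominator terms (r*|Q|): 3.92*|-0.03| = 0.1176; 4.24*|1.61| = 6.8264; 4.91*|1.45| = 7.1195.
2 * sum of denominator = 2 * 14.0635 = 28.127.
dQ = -21.3103 / 28.127 = -0.7576 m^3/s.

-0.7576


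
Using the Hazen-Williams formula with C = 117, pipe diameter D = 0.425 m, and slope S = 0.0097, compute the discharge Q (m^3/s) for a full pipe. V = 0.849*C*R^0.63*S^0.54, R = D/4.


For a full circular pipe, R = D/4 = 0.425/4 = 0.1062 m.
V = 0.849 * 117 * 0.1062^0.63 * 0.0097^0.54
  = 0.849 * 117 * 0.243549 * 0.081819
  = 1.9794 m/s.
Pipe area A = pi*D^2/4 = pi*0.425^2/4 = 0.1419 m^2.
Q = A * V = 0.1419 * 1.9794 = 0.2808 m^3/s.

0.2808


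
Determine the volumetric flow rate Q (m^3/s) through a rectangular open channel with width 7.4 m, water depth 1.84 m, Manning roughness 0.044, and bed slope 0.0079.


For a rectangular channel, the cross-sectional area A = b * y = 7.4 * 1.84 = 13.62 m^2.
The wetted perimeter P = b + 2y = 7.4 + 2*1.84 = 11.08 m.
Hydraulic radius R = A/P = 13.62/11.08 = 1.2289 m.
Velocity V = (1/n)*R^(2/3)*S^(1/2) = (1/0.044)*1.2289^(2/3)*0.0079^(1/2) = 2.3176 m/s.
Discharge Q = A * V = 13.62 * 2.3176 = 31.556 m^3/s.

31.556


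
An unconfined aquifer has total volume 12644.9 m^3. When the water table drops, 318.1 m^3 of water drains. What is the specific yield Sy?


Specific yield Sy = Volume drained / Total volume.
Sy = 318.1 / 12644.9
   = 0.0252.

0.0252


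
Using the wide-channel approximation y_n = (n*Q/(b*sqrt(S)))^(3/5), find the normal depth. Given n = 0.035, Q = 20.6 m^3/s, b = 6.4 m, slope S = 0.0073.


We use the wide-channel approximation y_n = (n*Q/(b*sqrt(S)))^(3/5).
sqrt(S) = sqrt(0.0073) = 0.08544.
Numerator: n*Q = 0.035 * 20.6 = 0.721.
Denominator: b*sqrt(S) = 6.4 * 0.08544 = 0.546816.
arg = 1.3185.
y_n = 1.3185^(3/5) = 1.1805 m.

1.1805


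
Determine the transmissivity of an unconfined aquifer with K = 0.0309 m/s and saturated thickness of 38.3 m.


Transmissivity is defined as T = K * h.
T = 0.0309 * 38.3
  = 1.1835 m^2/s.

1.1835


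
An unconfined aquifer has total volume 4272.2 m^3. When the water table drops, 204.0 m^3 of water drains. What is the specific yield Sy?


Specific yield Sy = Volume drained / Total volume.
Sy = 204.0 / 4272.2
   = 0.0478.

0.0478


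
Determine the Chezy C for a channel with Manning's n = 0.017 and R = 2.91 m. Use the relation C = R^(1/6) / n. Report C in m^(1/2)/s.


The Chezy coefficient relates to Manning's n through C = R^(1/6) / n.
R^(1/6) = 2.91^(1/6) = 1.194856.
C = 1.194856 / 0.017 = 70.29 m^(1/2)/s.

70.29


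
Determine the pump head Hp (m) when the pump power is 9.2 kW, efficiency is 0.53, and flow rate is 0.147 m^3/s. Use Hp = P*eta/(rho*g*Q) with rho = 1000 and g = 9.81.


Pump head formula: Hp = P * eta / (rho * g * Q).
Numerator: P * eta = 9.2 * 1000 * 0.53 = 4876.0 W.
Denominator: rho * g * Q = 1000 * 9.81 * 0.147 = 1442.07.
Hp = 4876.0 / 1442.07 = 3.38 m.

3.38


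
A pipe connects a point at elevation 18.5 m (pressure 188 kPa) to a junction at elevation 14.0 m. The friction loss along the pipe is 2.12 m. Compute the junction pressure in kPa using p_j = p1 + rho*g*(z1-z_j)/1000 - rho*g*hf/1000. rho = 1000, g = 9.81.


Junction pressure: p_j = p1 + rho*g*(z1 - z_j)/1000 - rho*g*hf/1000.
Elevation term = 1000*9.81*(18.5 - 14.0)/1000 = 44.145 kPa.
Friction term = 1000*9.81*2.12/1000 = 20.797 kPa.
p_j = 188 + 44.145 - 20.797 = 211.35 kPa.

211.35


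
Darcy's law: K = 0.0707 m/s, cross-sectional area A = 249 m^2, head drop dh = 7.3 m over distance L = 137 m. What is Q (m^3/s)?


Darcy's law: Q = K * A * i, where i = dh/L.
Hydraulic gradient i = 7.3 / 137 = 0.053285.
Q = 0.0707 * 249 * 0.053285
  = 0.938 m^3/s.

0.938


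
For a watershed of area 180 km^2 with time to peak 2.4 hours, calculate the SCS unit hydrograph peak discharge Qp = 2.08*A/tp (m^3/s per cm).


SCS formula: Qp = 2.08 * A / tp.
Qp = 2.08 * 180 / 2.4
   = 374.4 / 2.4
   = 156.0 m^3/s per cm.

156.0


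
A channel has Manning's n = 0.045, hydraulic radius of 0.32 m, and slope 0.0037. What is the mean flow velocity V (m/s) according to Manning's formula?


Manning's equation gives V = (1/n) * R^(2/3) * S^(1/2).
First, compute R^(2/3) = 0.32^(2/3) = 0.4678.
Next, S^(1/2) = 0.0037^(1/2) = 0.060828.
Then 1/n = 1/0.045 = 22.22.
V = 22.22 * 0.4678 * 0.060828 = 0.6324 m/s.

0.6324


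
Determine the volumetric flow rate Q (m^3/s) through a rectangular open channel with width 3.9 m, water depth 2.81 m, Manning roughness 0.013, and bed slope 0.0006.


For a rectangular channel, the cross-sectional area A = b * y = 3.9 * 2.81 = 10.96 m^2.
The wetted perimeter P = b + 2y = 3.9 + 2*2.81 = 9.52 m.
Hydraulic radius R = A/P = 10.96/9.52 = 1.1512 m.
Velocity V = (1/n)*R^(2/3)*S^(1/2) = (1/0.013)*1.1512^(2/3)*0.0006^(1/2) = 2.0696 m/s.
Discharge Q = A * V = 10.96 * 2.0696 = 22.681 m^3/s.

22.681


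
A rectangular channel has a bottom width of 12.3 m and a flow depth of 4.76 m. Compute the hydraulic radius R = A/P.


For a rectangular section:
Flow area A = b * y = 12.3 * 4.76 = 58.55 m^2.
Wetted perimeter P = b + 2y = 12.3 + 2*4.76 = 21.82 m.
Hydraulic radius R = A/P = 58.55 / 21.82 = 2.6832 m.

2.6832


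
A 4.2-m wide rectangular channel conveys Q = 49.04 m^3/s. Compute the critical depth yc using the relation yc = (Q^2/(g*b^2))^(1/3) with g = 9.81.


Using yc = (Q^2 / (g * b^2))^(1/3):
Q^2 = 49.04^2 = 2404.92.
g * b^2 = 9.81 * 4.2^2 = 9.81 * 17.64 = 173.05.
Q^2 / (g*b^2) = 2404.92 / 173.05 = 13.8973.
yc = 13.8973^(1/3) = 2.4042 m.

2.4042


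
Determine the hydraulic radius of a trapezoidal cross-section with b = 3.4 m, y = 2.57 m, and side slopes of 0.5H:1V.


For a trapezoidal section with side slope z:
A = (b + z*y)*y = (3.4 + 0.5*2.57)*2.57 = 12.04 m^2.
P = b + 2*y*sqrt(1 + z^2) = 3.4 + 2*2.57*sqrt(1 + 0.5^2) = 9.147 m.
R = A/P = 12.04 / 9.147 = 1.3164 m.

1.3164


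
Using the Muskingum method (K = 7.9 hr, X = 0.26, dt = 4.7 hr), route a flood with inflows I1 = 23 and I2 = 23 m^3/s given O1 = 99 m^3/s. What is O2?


Muskingum coefficients:
denom = 2*K*(1-X) + dt = 2*7.9*(1-0.26) + 4.7 = 16.392.
C0 = (dt - 2*K*X)/denom = (4.7 - 2*7.9*0.26)/16.392 = 0.0361.
C1 = (dt + 2*K*X)/denom = (4.7 + 2*7.9*0.26)/16.392 = 0.5373.
C2 = (2*K*(1-X) - dt)/denom = 0.4265.
O2 = C0*I2 + C1*I1 + C2*O1
   = 0.0361*23 + 0.5373*23 + 0.4265*99
   = 55.42 m^3/s.

55.42


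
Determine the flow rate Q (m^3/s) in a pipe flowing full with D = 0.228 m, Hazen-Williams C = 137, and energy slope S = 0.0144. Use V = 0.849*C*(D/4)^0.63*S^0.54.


For a full circular pipe, R = D/4 = 0.228/4 = 0.057 m.
V = 0.849 * 137 * 0.057^0.63 * 0.0144^0.54
  = 0.849 * 137 * 0.164513 * 0.101278
  = 1.938 m/s.
Pipe area A = pi*D^2/4 = pi*0.228^2/4 = 0.0408 m^2.
Q = A * V = 0.0408 * 1.938 = 0.0791 m^3/s.

0.0791


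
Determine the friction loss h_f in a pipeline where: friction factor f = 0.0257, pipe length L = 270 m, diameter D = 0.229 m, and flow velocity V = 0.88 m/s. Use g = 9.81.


Darcy-Weisbach equation: h_f = f * (L/D) * V^2/(2g).
f * L/D = 0.0257 * 270/0.229 = 30.3013.
V^2/(2g) = 0.88^2 / (2*9.81) = 0.7744 / 19.62 = 0.0395 m.
h_f = 30.3013 * 0.0395 = 1.196 m.

1.196


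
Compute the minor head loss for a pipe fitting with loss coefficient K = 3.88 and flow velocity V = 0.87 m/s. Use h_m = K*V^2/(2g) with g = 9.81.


Minor loss formula: h_m = K * V^2/(2g).
V^2 = 0.87^2 = 0.7569.
V^2/(2g) = 0.7569 / 19.62 = 0.0386 m.
h_m = 3.88 * 0.0386 = 0.1497 m.

0.1497


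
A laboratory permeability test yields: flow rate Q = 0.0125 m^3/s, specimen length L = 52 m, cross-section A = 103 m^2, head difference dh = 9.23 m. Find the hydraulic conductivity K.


From K = Q*L / (A*dh):
Numerator: Q*L = 0.0125 * 52 = 0.65.
Denominator: A*dh = 103 * 9.23 = 950.69.
K = 0.65 / 950.69 = 0.000684 m/s.

0.000684


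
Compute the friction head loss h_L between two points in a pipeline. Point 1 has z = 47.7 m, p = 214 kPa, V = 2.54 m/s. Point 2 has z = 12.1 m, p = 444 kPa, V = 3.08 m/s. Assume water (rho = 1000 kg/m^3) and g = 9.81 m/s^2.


Total head at each section: H = z + p/(rho*g) + V^2/(2g).
H1 = 47.7 + 214*1000/(1000*9.81) + 2.54^2/(2*9.81)
   = 47.7 + 21.814 + 0.3288
   = 69.843 m.
H2 = 12.1 + 444*1000/(1000*9.81) + 3.08^2/(2*9.81)
   = 12.1 + 45.26 + 0.4835
   = 57.843 m.
h_L = H1 - H2 = 69.843 - 57.843 = 12.0 m.

12.0


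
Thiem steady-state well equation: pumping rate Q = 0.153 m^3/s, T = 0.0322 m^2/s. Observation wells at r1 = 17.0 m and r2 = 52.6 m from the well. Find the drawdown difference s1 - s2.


Thiem equation: s1 - s2 = Q/(2*pi*T) * ln(r2/r1).
ln(r2/r1) = ln(52.6/17.0) = 1.1295.
Q/(2*pi*T) = 0.153 / (2*pi*0.0322) = 0.153 / 0.2023 = 0.7562.
s1 - s2 = 0.7562 * 1.1295 = 0.8542 m.

0.8542


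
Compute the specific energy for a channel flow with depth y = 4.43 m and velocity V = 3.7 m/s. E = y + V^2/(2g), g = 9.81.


Specific energy E = y + V^2/(2g).
Velocity head = V^2/(2g) = 3.7^2 / (2*9.81) = 13.69 / 19.62 = 0.6978 m.
E = 4.43 + 0.6978 = 5.1278 m.

5.1278


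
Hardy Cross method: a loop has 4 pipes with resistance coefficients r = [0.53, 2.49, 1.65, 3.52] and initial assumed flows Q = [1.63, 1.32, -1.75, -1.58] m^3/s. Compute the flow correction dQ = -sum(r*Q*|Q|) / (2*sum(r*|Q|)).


Numerator terms (r*Q*|Q|): 0.53*1.63*|1.63| = 1.4082; 2.49*1.32*|1.32| = 4.3386; 1.65*-1.75*|-1.75| = -5.0531; 3.52*-1.58*|-1.58| = -8.7873.
Sum of numerator = -8.0937.
Denominator terms (r*|Q|): 0.53*|1.63| = 0.8639; 2.49*|1.32| = 3.2868; 1.65*|-1.75| = 2.8875; 3.52*|-1.58| = 5.5616.
2 * sum of denominator = 2 * 12.5998 = 25.1996.
dQ = --8.0937 / 25.1996 = 0.3212 m^3/s.

0.3212


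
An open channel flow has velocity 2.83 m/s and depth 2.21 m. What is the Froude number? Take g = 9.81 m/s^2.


The Froude number is defined as Fr = V / sqrt(g*y).
g*y = 9.81 * 2.21 = 21.6801.
sqrt(g*y) = sqrt(21.6801) = 4.6562.
Fr = 2.83 / 4.6562 = 0.6078.

0.6078


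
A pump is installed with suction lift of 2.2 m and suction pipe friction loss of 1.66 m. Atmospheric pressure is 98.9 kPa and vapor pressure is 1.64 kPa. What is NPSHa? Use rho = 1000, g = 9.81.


NPSHa = p_atm/(rho*g) - z_s - hf_s - p_vap/(rho*g).
p_atm/(rho*g) = 98.9*1000 / (1000*9.81) = 10.082 m.
p_vap/(rho*g) = 1.64*1000 / (1000*9.81) = 0.167 m.
NPSHa = 10.082 - 2.2 - 1.66 - 0.167
      = 6.05 m.

6.05


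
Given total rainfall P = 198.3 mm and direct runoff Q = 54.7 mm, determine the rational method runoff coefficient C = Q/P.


The runoff coefficient C = runoff depth / rainfall depth.
C = 54.7 / 198.3
  = 0.2758.

0.2758


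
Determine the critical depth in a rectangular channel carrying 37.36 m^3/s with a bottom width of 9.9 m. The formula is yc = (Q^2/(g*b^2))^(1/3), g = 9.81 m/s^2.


Using yc = (Q^2 / (g * b^2))^(1/3):
Q^2 = 37.36^2 = 1395.77.
g * b^2 = 9.81 * 9.9^2 = 9.81 * 98.01 = 961.48.
Q^2 / (g*b^2) = 1395.77 / 961.48 = 1.4517.
yc = 1.4517^(1/3) = 1.1323 m.

1.1323


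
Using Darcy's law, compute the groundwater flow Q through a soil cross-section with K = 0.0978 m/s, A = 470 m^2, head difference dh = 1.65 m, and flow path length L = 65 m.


Darcy's law: Q = K * A * i, where i = dh/L.
Hydraulic gradient i = 1.65 / 65 = 0.025385.
Q = 0.0978 * 470 * 0.025385
  = 1.1668 m^3/s.

1.1668


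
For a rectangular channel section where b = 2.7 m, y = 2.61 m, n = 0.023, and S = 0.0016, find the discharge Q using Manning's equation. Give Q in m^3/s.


For a rectangular channel, the cross-sectional area A = b * y = 2.7 * 2.61 = 7.05 m^2.
The wetted perimeter P = b + 2y = 2.7 + 2*2.61 = 7.92 m.
Hydraulic radius R = A/P = 7.05/7.92 = 0.8898 m.
Velocity V = (1/n)*R^(2/3)*S^(1/2) = (1/0.023)*0.8898^(2/3)*0.0016^(1/2) = 1.6089 m/s.
Discharge Q = A * V = 7.05 * 1.6089 = 11.338 m^3/s.

11.338


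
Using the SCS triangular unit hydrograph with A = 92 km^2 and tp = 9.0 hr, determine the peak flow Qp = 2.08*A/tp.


SCS formula: Qp = 2.08 * A / tp.
Qp = 2.08 * 92 / 9.0
   = 191.36 / 9.0
   = 21.26 m^3/s per cm.

21.26


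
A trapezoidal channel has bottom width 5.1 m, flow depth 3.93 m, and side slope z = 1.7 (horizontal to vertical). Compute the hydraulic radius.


For a trapezoidal section with side slope z:
A = (b + z*y)*y = (5.1 + 1.7*3.93)*3.93 = 46.299 m^2.
P = b + 2*y*sqrt(1 + z^2) = 5.1 + 2*3.93*sqrt(1 + 1.7^2) = 20.602 m.
R = A/P = 46.299 / 20.602 = 2.2473 m.

2.2473


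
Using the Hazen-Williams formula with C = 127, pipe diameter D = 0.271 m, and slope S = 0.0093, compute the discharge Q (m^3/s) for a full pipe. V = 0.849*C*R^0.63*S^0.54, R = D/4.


For a full circular pipe, R = D/4 = 0.271/4 = 0.0678 m.
V = 0.849 * 127 * 0.0678^0.63 * 0.0093^0.54
  = 0.849 * 127 * 0.183431 * 0.07998
  = 1.5818 m/s.
Pipe area A = pi*D^2/4 = pi*0.271^2/4 = 0.0577 m^2.
Q = A * V = 0.0577 * 1.5818 = 0.0912 m^3/s.

0.0912


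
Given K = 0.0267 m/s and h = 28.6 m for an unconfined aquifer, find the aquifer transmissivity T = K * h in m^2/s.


Transmissivity is defined as T = K * h.
T = 0.0267 * 28.6
  = 0.7636 m^2/s.

0.7636


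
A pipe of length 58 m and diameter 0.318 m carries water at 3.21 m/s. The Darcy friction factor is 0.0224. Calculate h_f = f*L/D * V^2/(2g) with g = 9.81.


Darcy-Weisbach equation: h_f = f * (L/D) * V^2/(2g).
f * L/D = 0.0224 * 58/0.318 = 4.0855.
V^2/(2g) = 3.21^2 / (2*9.81) = 10.3041 / 19.62 = 0.5252 m.
h_f = 4.0855 * 0.5252 = 2.146 m.

2.146


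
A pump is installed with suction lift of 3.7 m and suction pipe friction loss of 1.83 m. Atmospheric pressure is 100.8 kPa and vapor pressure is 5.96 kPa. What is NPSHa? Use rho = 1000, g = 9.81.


NPSHa = p_atm/(rho*g) - z_s - hf_s - p_vap/(rho*g).
p_atm/(rho*g) = 100.8*1000 / (1000*9.81) = 10.275 m.
p_vap/(rho*g) = 5.96*1000 / (1000*9.81) = 0.608 m.
NPSHa = 10.275 - 3.7 - 1.83 - 0.608
      = 4.14 m.

4.14


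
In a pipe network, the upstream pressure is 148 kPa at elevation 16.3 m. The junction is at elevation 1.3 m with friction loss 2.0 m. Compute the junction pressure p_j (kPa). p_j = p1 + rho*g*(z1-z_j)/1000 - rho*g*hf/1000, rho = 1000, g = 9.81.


Junction pressure: p_j = p1 + rho*g*(z1 - z_j)/1000 - rho*g*hf/1000.
Elevation term = 1000*9.81*(16.3 - 1.3)/1000 = 147.15 kPa.
Friction term = 1000*9.81*2.0/1000 = 19.62 kPa.
p_j = 148 + 147.15 - 19.62 = 275.53 kPa.

275.53


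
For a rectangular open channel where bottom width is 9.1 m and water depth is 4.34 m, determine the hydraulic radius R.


For a rectangular section:
Flow area A = b * y = 9.1 * 4.34 = 39.49 m^2.
Wetted perimeter P = b + 2y = 9.1 + 2*4.34 = 17.78 m.
Hydraulic radius R = A/P = 39.49 / 17.78 = 2.2213 m.

2.2213


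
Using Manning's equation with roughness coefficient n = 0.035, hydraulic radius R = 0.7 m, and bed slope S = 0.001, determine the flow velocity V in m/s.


Manning's equation gives V = (1/n) * R^(2/3) * S^(1/2).
First, compute R^(2/3) = 0.7^(2/3) = 0.7884.
Next, S^(1/2) = 0.001^(1/2) = 0.031623.
Then 1/n = 1/0.035 = 28.57.
V = 28.57 * 0.7884 * 0.031623 = 0.7123 m/s.

0.7123


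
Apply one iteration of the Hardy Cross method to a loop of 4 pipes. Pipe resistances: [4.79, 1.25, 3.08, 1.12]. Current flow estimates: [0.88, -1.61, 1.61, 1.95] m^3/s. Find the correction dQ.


Numerator terms (r*Q*|Q|): 4.79*0.88*|0.88| = 3.7094; 1.25*-1.61*|-1.61| = -3.2401; 3.08*1.61*|1.61| = 7.9837; 1.12*1.95*|1.95| = 4.2588.
Sum of numerator = 12.7117.
Denominator terms (r*|Q|): 4.79*|0.88| = 4.2152; 1.25*|-1.61| = 2.0125; 3.08*|1.61| = 4.9588; 1.12*|1.95| = 2.184.
2 * sum of denominator = 2 * 13.3705 = 26.741.
dQ = -12.7117 / 26.741 = -0.4754 m^3/s.

-0.4754


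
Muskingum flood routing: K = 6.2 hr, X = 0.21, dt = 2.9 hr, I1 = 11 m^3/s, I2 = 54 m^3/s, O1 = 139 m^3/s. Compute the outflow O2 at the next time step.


Muskingum coefficients:
denom = 2*K*(1-X) + dt = 2*6.2*(1-0.21) + 2.9 = 12.696.
C0 = (dt - 2*K*X)/denom = (2.9 - 2*6.2*0.21)/12.696 = 0.0233.
C1 = (dt + 2*K*X)/denom = (2.9 + 2*6.2*0.21)/12.696 = 0.4335.
C2 = (2*K*(1-X) - dt)/denom = 0.5432.
O2 = C0*I2 + C1*I1 + C2*O1
   = 0.0233*54 + 0.4335*11 + 0.5432*139
   = 81.53 m^3/s.

81.53


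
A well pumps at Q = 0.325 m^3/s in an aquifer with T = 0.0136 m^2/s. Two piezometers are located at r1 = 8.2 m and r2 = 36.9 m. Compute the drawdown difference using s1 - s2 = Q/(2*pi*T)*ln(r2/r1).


Thiem equation: s1 - s2 = Q/(2*pi*T) * ln(r2/r1).
ln(r2/r1) = ln(36.9/8.2) = 1.5041.
Q/(2*pi*T) = 0.325 / (2*pi*0.0136) = 0.325 / 0.0855 = 3.8033.
s1 - s2 = 3.8033 * 1.5041 = 5.7205 m.

5.7205


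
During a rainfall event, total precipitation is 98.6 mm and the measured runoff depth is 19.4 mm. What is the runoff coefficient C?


The runoff coefficient C = runoff depth / rainfall depth.
C = 19.4 / 98.6
  = 0.1968.

0.1968


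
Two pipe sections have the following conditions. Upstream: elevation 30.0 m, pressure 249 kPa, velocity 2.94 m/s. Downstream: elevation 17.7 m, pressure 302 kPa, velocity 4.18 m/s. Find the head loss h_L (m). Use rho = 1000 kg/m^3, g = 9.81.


Total head at each section: H = z + p/(rho*g) + V^2/(2g).
H1 = 30.0 + 249*1000/(1000*9.81) + 2.94^2/(2*9.81)
   = 30.0 + 25.382 + 0.4406
   = 55.823 m.
H2 = 17.7 + 302*1000/(1000*9.81) + 4.18^2/(2*9.81)
   = 17.7 + 30.785 + 0.8905
   = 49.375 m.
h_L = H1 - H2 = 55.823 - 49.375 = 6.447 m.

6.447


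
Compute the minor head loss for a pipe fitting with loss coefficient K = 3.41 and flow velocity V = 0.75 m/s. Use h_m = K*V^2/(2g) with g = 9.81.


Minor loss formula: h_m = K * V^2/(2g).
V^2 = 0.75^2 = 0.5625.
V^2/(2g) = 0.5625 / 19.62 = 0.0287 m.
h_m = 3.41 * 0.0287 = 0.0978 m.

0.0978


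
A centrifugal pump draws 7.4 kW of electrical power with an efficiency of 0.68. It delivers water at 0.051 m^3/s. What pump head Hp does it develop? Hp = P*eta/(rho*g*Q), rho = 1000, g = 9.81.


Pump head formula: Hp = P * eta / (rho * g * Q).
Numerator: P * eta = 7.4 * 1000 * 0.68 = 5032.0 W.
Denominator: rho * g * Q = 1000 * 9.81 * 0.051 = 500.31.
Hp = 5032.0 / 500.31 = 10.06 m.

10.06


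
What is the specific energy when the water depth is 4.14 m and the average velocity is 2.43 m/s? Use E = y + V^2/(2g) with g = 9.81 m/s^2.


Specific energy E = y + V^2/(2g).
Velocity head = V^2/(2g) = 2.43^2 / (2*9.81) = 5.9049 / 19.62 = 0.301 m.
E = 4.14 + 0.301 = 4.441 m.

4.441


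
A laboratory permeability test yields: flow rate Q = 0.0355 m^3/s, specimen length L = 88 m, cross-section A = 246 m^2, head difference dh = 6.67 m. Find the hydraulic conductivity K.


From K = Q*L / (A*dh):
Numerator: Q*L = 0.0355 * 88 = 3.124.
Denominator: A*dh = 246 * 6.67 = 1640.82.
K = 3.124 / 1640.82 = 0.001904 m/s.

0.001904


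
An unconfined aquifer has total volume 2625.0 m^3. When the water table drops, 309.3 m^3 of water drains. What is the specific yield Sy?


Specific yield Sy = Volume drained / Total volume.
Sy = 309.3 / 2625.0
   = 0.1178.

0.1178


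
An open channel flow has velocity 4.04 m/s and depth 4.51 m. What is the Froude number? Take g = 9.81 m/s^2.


The Froude number is defined as Fr = V / sqrt(g*y).
g*y = 9.81 * 4.51 = 44.2431.
sqrt(g*y) = sqrt(44.2431) = 6.6515.
Fr = 4.04 / 6.6515 = 0.6074.

0.6074


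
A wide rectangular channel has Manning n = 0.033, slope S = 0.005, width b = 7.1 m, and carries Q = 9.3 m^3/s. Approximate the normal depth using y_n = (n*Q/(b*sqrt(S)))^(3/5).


We use the wide-channel approximation y_n = (n*Q/(b*sqrt(S)))^(3/5).
sqrt(S) = sqrt(0.005) = 0.070711.
Numerator: n*Q = 0.033 * 9.3 = 0.3069.
Denominator: b*sqrt(S) = 7.1 * 0.070711 = 0.502048.
arg = 0.6113.
y_n = 0.6113^(3/5) = 0.7443 m.

0.7443


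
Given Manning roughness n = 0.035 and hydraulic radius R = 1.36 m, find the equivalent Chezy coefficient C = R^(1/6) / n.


The Chezy coefficient relates to Manning's n through C = R^(1/6) / n.
R^(1/6) = 1.36^(1/6) = 1.052583.
C = 1.052583 / 0.035 = 30.07 m^(1/2)/s.

30.07


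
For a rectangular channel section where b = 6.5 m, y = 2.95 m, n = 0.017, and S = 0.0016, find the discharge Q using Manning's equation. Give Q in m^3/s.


For a rectangular channel, the cross-sectional area A = b * y = 6.5 * 2.95 = 19.18 m^2.
The wetted perimeter P = b + 2y = 6.5 + 2*2.95 = 12.4 m.
Hydraulic radius R = A/P = 19.18/12.4 = 1.5464 m.
Velocity V = (1/n)*R^(2/3)*S^(1/2) = (1/0.017)*1.5464^(2/3)*0.0016^(1/2) = 3.1464 m/s.
Discharge Q = A * V = 19.18 * 3.1464 = 60.333 m^3/s.

60.333


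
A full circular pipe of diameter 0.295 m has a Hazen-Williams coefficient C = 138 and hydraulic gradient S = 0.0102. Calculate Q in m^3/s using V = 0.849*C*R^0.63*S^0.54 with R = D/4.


For a full circular pipe, R = D/4 = 0.295/4 = 0.0737 m.
V = 0.849 * 138 * 0.0737^0.63 * 0.0102^0.54
  = 0.849 * 138 * 0.193504 * 0.084071
  = 1.906 m/s.
Pipe area A = pi*D^2/4 = pi*0.295^2/4 = 0.0683 m^2.
Q = A * V = 0.0683 * 1.906 = 0.1303 m^3/s.

0.1303


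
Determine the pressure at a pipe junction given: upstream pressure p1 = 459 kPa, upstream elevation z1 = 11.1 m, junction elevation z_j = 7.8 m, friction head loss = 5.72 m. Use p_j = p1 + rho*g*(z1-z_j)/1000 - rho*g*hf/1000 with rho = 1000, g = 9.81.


Junction pressure: p_j = p1 + rho*g*(z1 - z_j)/1000 - rho*g*hf/1000.
Elevation term = 1000*9.81*(11.1 - 7.8)/1000 = 32.373 kPa.
Friction term = 1000*9.81*5.72/1000 = 56.113 kPa.
p_j = 459 + 32.373 - 56.113 = 435.26 kPa.

435.26


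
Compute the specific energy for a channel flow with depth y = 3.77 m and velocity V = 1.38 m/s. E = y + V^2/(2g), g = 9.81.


Specific energy E = y + V^2/(2g).
Velocity head = V^2/(2g) = 1.38^2 / (2*9.81) = 1.9044 / 19.62 = 0.0971 m.
E = 3.77 + 0.0971 = 3.8671 m.

3.8671


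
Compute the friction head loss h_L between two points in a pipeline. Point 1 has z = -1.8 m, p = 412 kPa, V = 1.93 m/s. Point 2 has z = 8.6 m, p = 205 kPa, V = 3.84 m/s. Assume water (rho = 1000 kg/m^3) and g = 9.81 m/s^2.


Total head at each section: H = z + p/(rho*g) + V^2/(2g).
H1 = -1.8 + 412*1000/(1000*9.81) + 1.93^2/(2*9.81)
   = -1.8 + 41.998 + 0.1899
   = 40.388 m.
H2 = 8.6 + 205*1000/(1000*9.81) + 3.84^2/(2*9.81)
   = 8.6 + 20.897 + 0.7516
   = 30.249 m.
h_L = H1 - H2 = 40.388 - 30.249 = 10.139 m.

10.139


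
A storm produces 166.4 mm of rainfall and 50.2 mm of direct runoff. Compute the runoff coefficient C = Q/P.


The runoff coefficient C = runoff depth / rainfall depth.
C = 50.2 / 166.4
  = 0.3017.

0.3017


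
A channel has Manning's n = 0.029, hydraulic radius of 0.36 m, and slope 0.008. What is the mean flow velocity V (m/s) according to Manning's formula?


Manning's equation gives V = (1/n) * R^(2/3) * S^(1/2).
First, compute R^(2/3) = 0.36^(2/3) = 0.5061.
Next, S^(1/2) = 0.008^(1/2) = 0.089443.
Then 1/n = 1/0.029 = 34.48.
V = 34.48 * 0.5061 * 0.089443 = 1.5608 m/s.

1.5608


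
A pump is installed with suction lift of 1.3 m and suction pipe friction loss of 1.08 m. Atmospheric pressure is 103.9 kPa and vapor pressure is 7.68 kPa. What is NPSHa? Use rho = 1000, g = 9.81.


NPSHa = p_atm/(rho*g) - z_s - hf_s - p_vap/(rho*g).
p_atm/(rho*g) = 103.9*1000 / (1000*9.81) = 10.591 m.
p_vap/(rho*g) = 7.68*1000 / (1000*9.81) = 0.783 m.
NPSHa = 10.591 - 1.3 - 1.08 - 0.783
      = 7.43 m.

7.43


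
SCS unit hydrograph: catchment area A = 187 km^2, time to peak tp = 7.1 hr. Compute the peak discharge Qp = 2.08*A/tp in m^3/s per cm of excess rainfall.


SCS formula: Qp = 2.08 * A / tp.
Qp = 2.08 * 187 / 7.1
   = 388.96 / 7.1
   = 54.78 m^3/s per cm.

54.78


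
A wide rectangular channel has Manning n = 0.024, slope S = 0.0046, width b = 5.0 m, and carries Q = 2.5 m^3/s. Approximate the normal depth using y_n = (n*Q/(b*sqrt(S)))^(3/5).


We use the wide-channel approximation y_n = (n*Q/(b*sqrt(S)))^(3/5).
sqrt(S) = sqrt(0.0046) = 0.067823.
Numerator: n*Q = 0.024 * 2.5 = 0.06.
Denominator: b*sqrt(S) = 5.0 * 0.067823 = 0.339115.
arg = 0.1769.
y_n = 0.1769^(3/5) = 0.3537 m.

0.3537


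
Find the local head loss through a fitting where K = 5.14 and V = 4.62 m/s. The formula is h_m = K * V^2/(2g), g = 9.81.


Minor loss formula: h_m = K * V^2/(2g).
V^2 = 4.62^2 = 21.3444.
V^2/(2g) = 21.3444 / 19.62 = 1.0879 m.
h_m = 5.14 * 1.0879 = 5.5918 m.

5.5918


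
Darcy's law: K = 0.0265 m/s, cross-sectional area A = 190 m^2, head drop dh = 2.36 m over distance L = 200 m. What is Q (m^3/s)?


Darcy's law: Q = K * A * i, where i = dh/L.
Hydraulic gradient i = 2.36 / 200 = 0.0118.
Q = 0.0265 * 190 * 0.0118
  = 0.0594 m^3/s.

0.0594


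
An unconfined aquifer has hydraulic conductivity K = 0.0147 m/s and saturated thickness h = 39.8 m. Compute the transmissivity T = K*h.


Transmissivity is defined as T = K * h.
T = 0.0147 * 39.8
  = 0.5851 m^2/s.

0.5851


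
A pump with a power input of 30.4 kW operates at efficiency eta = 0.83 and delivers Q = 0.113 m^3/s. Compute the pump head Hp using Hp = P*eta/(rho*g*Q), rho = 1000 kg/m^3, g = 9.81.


Pump head formula: Hp = P * eta / (rho * g * Q).
Numerator: P * eta = 30.4 * 1000 * 0.83 = 25232.0 W.
Denominator: rho * g * Q = 1000 * 9.81 * 0.113 = 1108.53.
Hp = 25232.0 / 1108.53 = 22.76 m.

22.76


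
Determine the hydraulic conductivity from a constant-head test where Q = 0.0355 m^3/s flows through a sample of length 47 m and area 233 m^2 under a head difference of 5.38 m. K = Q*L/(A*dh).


From K = Q*L / (A*dh):
Numerator: Q*L = 0.0355 * 47 = 1.6685.
Denominator: A*dh = 233 * 5.38 = 1253.54.
K = 1.6685 / 1253.54 = 0.001331 m/s.

0.001331


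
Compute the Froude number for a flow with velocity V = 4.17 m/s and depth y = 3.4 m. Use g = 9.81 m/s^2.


The Froude number is defined as Fr = V / sqrt(g*y).
g*y = 9.81 * 3.4 = 33.354.
sqrt(g*y) = sqrt(33.354) = 5.7753.
Fr = 4.17 / 5.7753 = 0.722.

0.722


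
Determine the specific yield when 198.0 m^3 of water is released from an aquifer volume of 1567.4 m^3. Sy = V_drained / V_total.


Specific yield Sy = Volume drained / Total volume.
Sy = 198.0 / 1567.4
   = 0.1263.

0.1263


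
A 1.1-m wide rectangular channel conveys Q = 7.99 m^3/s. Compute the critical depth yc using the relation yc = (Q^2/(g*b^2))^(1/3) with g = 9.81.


Using yc = (Q^2 / (g * b^2))^(1/3):
Q^2 = 7.99^2 = 63.84.
g * b^2 = 9.81 * 1.1^2 = 9.81 * 1.21 = 11.87.
Q^2 / (g*b^2) = 63.84 / 11.87 = 5.3783.
yc = 5.3783^(1/3) = 1.752 m.

1.752


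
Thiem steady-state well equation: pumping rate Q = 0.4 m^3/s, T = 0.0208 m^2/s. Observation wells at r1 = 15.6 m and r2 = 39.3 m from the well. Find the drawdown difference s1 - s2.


Thiem equation: s1 - s2 = Q/(2*pi*T) * ln(r2/r1).
ln(r2/r1) = ln(39.3/15.6) = 0.924.
Q/(2*pi*T) = 0.4 / (2*pi*0.0208) = 0.4 / 0.1307 = 3.0607.
s1 - s2 = 3.0607 * 0.924 = 2.8279 m.

2.8279
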